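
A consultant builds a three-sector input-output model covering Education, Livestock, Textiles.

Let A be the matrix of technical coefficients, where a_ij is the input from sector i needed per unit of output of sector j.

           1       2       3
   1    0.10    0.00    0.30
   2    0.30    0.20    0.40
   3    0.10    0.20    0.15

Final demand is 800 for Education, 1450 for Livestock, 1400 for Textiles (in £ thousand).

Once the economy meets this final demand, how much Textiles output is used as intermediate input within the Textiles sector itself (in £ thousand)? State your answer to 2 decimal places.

z_33 = 415.96

I − A =
  [   0.90     0.00    -0.30]
  [  -0.30     0.80    -0.40]
  [  -0.10    -0.20     0.85]
Cofactors of I−A, C_ij = (−1)^(i+j)·(minor ij) (rows/columns in the sector order above):
  C_11 = (0.80)(0.85) − (-0.40)(-0.20) = 0.6000
  C_12 = −[(-0.30)(0.85) − (-0.40)(-0.10)] = 0.2950
  C_13 = (-0.30)(-0.20) − (0.80)(-0.10) = 0.1400
  C_21 = −[(0.00)(0.85) − (-0.30)(-0.20)] = 0.0600
  C_22 = (0.90)(0.85) − (-0.30)(-0.10) = 0.7350
  C_23 = −[(0.90)(-0.20) − (0.00)(-0.10)] = 0.1800
  C_31 = (0.00)(-0.40) − (-0.30)(0.80) = 0.2400
  C_32 = −[(0.90)(-0.40) − (-0.30)(-0.30)] = 0.4500
  C_33 = (0.90)(0.80) − (0.00)(-0.30) = 0.7200
det(I−A) = Σ_j (I−A)_1j·C_1j = (0.90)(0.6000) + (0.00)(0.2950) + (-0.30)(0.1400) = 0.4980
adj(I−A) = Cᵀ =
  [ 0.6000   0.0600   0.2400]
  [ 0.2950   0.7350   0.4500]
  [ 0.1400   0.1800   0.7200]
(I − A)⁻¹ = adj(I−A) / det(I−A) ≈
  [   1.2048     0.1205     0.4819]
  [   0.5924     1.4759     0.9036]
  [   0.2811     0.3614     1.4458]
First solve x = (I − A)⁻¹ d = adj(I−A)·d / det(I−A); in particular x_3 = (0.1400·800 + 0.1800·1450 + 0.7200·1400) / 0.4980 = 1381.00 / 0.4980 ≈ 2773.0924.
Intermediate flow from 3 to 3: z_33 = a_33 · x_3 = 0.15 × 1381.00 / 0.4980 = 207.15 / 0.4980 ≈ 415.96.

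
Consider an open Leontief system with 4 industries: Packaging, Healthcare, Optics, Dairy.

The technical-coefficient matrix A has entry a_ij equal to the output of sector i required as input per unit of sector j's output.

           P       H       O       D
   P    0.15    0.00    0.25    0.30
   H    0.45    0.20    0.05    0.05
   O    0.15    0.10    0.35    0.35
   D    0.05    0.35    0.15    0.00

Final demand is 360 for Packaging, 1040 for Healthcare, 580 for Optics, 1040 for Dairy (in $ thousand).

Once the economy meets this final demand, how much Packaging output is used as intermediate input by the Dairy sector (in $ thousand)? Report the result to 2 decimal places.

I − A =
  [   0.85     0.00    -0.25    -0.30]
  [  -0.45     0.80    -0.05    -0.05]
  [  -0.15    -0.10     0.65    -0.35]
  [  -0.05    -0.35    -0.15     1.00]
Compute the cofactors C_ij = (−1)^(i+j)·(3×3 minor ij) of I−A; the adjugate is their transpose:
adj(I−A) = Cᵀ =
  [ 0.454750   0.128375   0.236875   0.225750]
  [ 0.280000   0.449500   0.181500   0.170000]
  [ 0.231750   0.203375   0.605875   0.291750]
  [ 0.155500   0.194250   0.166250   0.396500]
det(I−A) = Σ_j (I−A)_1j·C_1j = (0.85)(0.454750) + (0.00)(0.280000) + (-0.25)(0.231750) + (-0.30)(0.155500) = 0.28195
(I − A)⁻¹ = adj(I−A) / det(I−A) ≈
  [   1.6129     0.4553     0.8401     0.8007]
  [   0.9931     1.5943     0.6437     0.6029]
  [   0.8220     0.7213     2.1489     1.0348]
  [   0.5515     0.6890     0.5896     1.4063]
First solve x = (I − A)⁻¹ d = adj(I−A)·d / det(I−A); in particular x_D = (0.155500·360 + 0.194250·1040 + 0.166250·580 + 0.396500·1040) / 0.28195 = 766.785 / 0.28195 ≈ 2719.5779.
Intermediate flow from P to D: z_PD = a_PD · x_D = 0.30 × 766.785 / 0.28195 = 230.0355 / 0.28195 ≈ 815.87.

z_PD = 815.87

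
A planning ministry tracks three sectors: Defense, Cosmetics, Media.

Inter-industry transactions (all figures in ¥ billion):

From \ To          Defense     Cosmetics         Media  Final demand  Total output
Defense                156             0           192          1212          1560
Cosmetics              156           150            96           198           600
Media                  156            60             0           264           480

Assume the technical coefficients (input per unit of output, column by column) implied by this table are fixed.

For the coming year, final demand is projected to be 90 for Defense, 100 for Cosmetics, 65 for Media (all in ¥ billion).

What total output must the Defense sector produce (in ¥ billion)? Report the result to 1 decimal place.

x_1 = 143.2

Technical coefficients a_ij = z_ij / X_j:
  a_11 = 156/1560 = 0.10, a_21 = 156/1560 = 0.10, a_31 = 156/1560 = 0.10
  a_12 = 0/600 = 0.00, a_22 = 150/600 = 0.25, a_32 = 60/600 = 0.10
  a_13 = 192/480 = 0.40, a_23 = 96/480 = 0.20, a_33 = 0/480 = 0.00
I − A =
  [   0.90     0.00    -0.40]
  [  -0.10     0.75    -0.20]
  [  -0.10    -0.10     1.00]
Cofactors of I−A, C_ij = (−1)^(i+j)·(minor ij) (rows/columns in the sector order above):
  C_11 = (0.75)(1.00) − (-0.20)(-0.10) = 0.7300
  C_12 = −[(-0.10)(1.00) − (-0.20)(-0.10)] = 0.1200
  C_13 = (-0.10)(-0.10) − (0.75)(-0.10) = 0.0850
  C_21 = −[(0.00)(1.00) − (-0.40)(-0.10)] = 0.0400
  C_22 = (0.90)(1.00) − (-0.40)(-0.10) = 0.8600
  C_23 = −[(0.90)(-0.10) − (0.00)(-0.10)] = 0.0900
  C_31 = (0.00)(-0.20) − (-0.40)(0.75) = 0.3000
  C_32 = −[(0.90)(-0.20) − (-0.40)(-0.10)] = 0.2200
  C_33 = (0.90)(0.75) − (0.00)(-0.10) = 0.6750
det(I−A) = Σ_j (I−A)_1j·C_1j = (0.90)(0.7300) + (0.00)(0.1200) + (-0.40)(0.0850) = 0.6230
adj(I−A) = Cᵀ =
  [ 0.7300   0.0400   0.3000]
  [ 0.1200   0.8600   0.2200]
  [ 0.0850   0.0900   0.6750]
(I − A)⁻¹ = adj(I−A) / det(I−A) ≈
  [   1.1717     0.0642     0.4815]
  [   0.1926     1.3804     0.3531]
  [   0.1364     0.1445     1.0835]
x = (I − A)⁻¹ d = adj(I−A)·d / det(I−A), with det(I−A) = 0.6230:
  x_1 = (0.7300·90 + 0.0400·100 + 0.3000·65) / 0.6230 = 89.20 / 0.6230 ≈ 143.2
  x_2 = (0.1200·90 + 0.8600·100 + 0.2200·65) / 0.6230 = 111.10 / 0.6230 ≈ 178.3
  x_3 = (0.0850·90 + 0.0900·100 + 0.6750·65) / 0.6230 = 60.525 / 0.6230 ≈ 97.2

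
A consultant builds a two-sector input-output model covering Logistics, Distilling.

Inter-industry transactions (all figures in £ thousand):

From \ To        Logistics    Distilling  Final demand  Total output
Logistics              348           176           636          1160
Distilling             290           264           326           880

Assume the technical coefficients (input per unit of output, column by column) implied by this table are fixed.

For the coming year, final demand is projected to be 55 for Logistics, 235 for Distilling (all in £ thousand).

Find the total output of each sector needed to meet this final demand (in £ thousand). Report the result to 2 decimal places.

x_L = 194.32, x_D = 405.11

Technical coefficients a_ij = z_ij / X_j:
  a_LL = 348/1160 = 0.30, a_DL = 290/1160 = 0.25
  a_LD = 176/880 = 0.20, a_DD = 264/880 = 0.30
I − A =
  [   0.70    -0.20]
  [  -0.25     0.70]
det(I−A) = (0.70)(0.70) − (-0.20)(-0.25) = 0.4400
adj(I−A) = [[0.70, 0.20], [0.25, 0.70]]
(I − A)⁻¹ = adj(I−A) / det(I−A) ≈
  [   1.5909     0.4545]
  [   0.5682     1.5909]
x = (I − A)⁻¹ d = adj(I−A)·d / det(I−A), with det(I−A) = 0.4400:
  x_L = (0.70·55 + 0.20·235) / 0.4400 = 85.50 / 0.4400 ≈ 194.32
  x_D = (0.25·55 + 0.70·235) / 0.4400 = 178.25 / 0.4400 ≈ 405.11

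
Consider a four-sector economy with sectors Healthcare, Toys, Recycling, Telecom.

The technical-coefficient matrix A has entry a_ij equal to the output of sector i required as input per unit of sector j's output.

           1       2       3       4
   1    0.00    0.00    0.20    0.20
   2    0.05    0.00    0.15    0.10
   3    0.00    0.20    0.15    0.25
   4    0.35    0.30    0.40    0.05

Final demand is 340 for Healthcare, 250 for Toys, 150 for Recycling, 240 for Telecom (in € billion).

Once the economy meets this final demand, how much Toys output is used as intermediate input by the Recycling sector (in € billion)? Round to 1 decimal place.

I − A =
  [   1.00     0.00    -0.20    -0.20]
  [  -0.05     1.00    -0.15    -0.10]
  [   0.00    -0.20     0.85    -0.25]
  [  -0.35    -0.30    -0.40     0.95]
Compute the cofactors C_ij = (−1)^(i+j)·(3×3 minor ij) of I−A; the adjugate is their transpose:
adj(I−A) = Cᵀ =
  [ 0.63425   0.12000   0.27300   0.21800]
  [ 0.07825   0.63050   0.19250   0.13350]
  [ 0.10775   0.25100   0.84700   0.27200]
  [ 0.30375   0.34900   0.51800   0.81800]
det(I−A) = Σ_j (I−A)_1j·C_1j = (1.00)(0.63425) + (0.00)(0.07825) + (-0.20)(0.10775) + (-0.20)(0.30375) = 0.55195
(I − A)⁻¹ = adj(I−A) / det(I−A) ≈
  [   1.1491     0.2174     0.4946     0.3950]
  [   0.1418     1.1423     0.3488     0.2419]
  [   0.1952     0.4548     1.5346     0.4928]
  [   0.5503     0.6323     0.9385     1.4820]
First solve x = (I − A)⁻¹ d = adj(I−A)·d / det(I−A); in particular x_3 = (0.10775·340 + 0.25100·250 + 0.84700·150 + 0.27200·240) / 0.55195 = 291.715 / 0.55195 ≈ 528.517.
Intermediate flow from 2 to 3: z_23 = a_23 · x_3 = 0.15 × 291.715 / 0.55195 = 43.75725 / 0.55195 ≈ 79.3.

z_23 = 79.3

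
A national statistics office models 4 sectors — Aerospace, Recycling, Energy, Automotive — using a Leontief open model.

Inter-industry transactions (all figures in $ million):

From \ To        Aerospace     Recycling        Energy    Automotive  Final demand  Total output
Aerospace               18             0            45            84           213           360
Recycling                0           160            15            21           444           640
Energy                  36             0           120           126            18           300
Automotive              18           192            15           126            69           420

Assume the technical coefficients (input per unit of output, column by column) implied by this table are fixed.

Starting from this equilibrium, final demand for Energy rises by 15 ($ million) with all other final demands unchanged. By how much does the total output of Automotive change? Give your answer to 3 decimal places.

Technical coefficients a_ij = z_ij / X_j:
  a_11 = 18/360 = 0.05, a_21 = 0/360 = 0.00, a_31 = 36/360 = 0.10, a_41 = 18/360 = 0.05
  a_12 = 0/640 = 0.00, a_22 = 160/640 = 0.25, a_32 = 0/640 = 0.00, a_42 = 192/640 = 0.30
  a_13 = 45/300 = 0.15, a_23 = 15/300 = 0.05, a_33 = 120/300 = 0.40, a_43 = 15/300 = 0.05
  a_14 = 84/420 = 0.20, a_24 = 21/420 = 0.05, a_34 = 126/420 = 0.30, a_44 = 126/420 = 0.30
I − A =
  [   0.95     0.00    -0.15    -0.20]
  [   0.00     0.75    -0.05    -0.05]
  [  -0.10     0.00     0.60    -0.30]
  [  -0.05    -0.30    -0.05     0.70]
Compute the cofactors C_ij = (−1)^(i+j)·(3×3 minor ij) of I−A; the adjugate is their transpose:
adj(I−A) = Cᵀ =
  [ 0.29025   0.04950   0.08700   0.12375]
  [ 0.00600   0.36500   0.03550   0.04300]
  [ 0.06225   0.09150   0.47700   0.22875]
  [ 0.02775   0.16650   0.05550   0.41625]
det(I−A) = Σ_j (I−A)_1j·C_1j = (0.95)(0.29025) + (0.00)(0.00600) + (-0.15)(0.06225) + (-0.20)(0.02775) = 0.26085
(I − A)⁻¹ = adj(I−A) / det(I−A) ≈
  [   1.1127     0.1898     0.3335     0.4744]
  [   0.0230     1.3993     0.1361     0.1648]
  [   0.2386     0.3508     1.8286     0.8769]
  [   0.1064     0.6383     0.2128     1.5957]
Δx = (I − A)⁻¹ Δd with Δd having +15 in the Energy component and 0 elsewhere.
So Δx_4 = L_43 · (+15), where L_43 = adj(I−A)_43 / det(I−A) = 0.05550 / 0.26085.
Δx_4 = 0.05550 × (+15) / 0.26085 = 0.8325 / 0.26085 ≈ 3.191.

Δx_4 = 3.191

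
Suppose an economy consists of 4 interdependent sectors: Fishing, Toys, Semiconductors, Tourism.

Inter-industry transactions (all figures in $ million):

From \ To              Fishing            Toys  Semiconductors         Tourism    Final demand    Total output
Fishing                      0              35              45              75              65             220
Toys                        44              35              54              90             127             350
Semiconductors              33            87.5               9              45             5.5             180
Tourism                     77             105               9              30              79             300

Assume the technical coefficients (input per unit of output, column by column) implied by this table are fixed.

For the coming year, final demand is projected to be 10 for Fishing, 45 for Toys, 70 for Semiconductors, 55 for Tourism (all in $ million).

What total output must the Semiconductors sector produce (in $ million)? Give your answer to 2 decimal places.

x_3 = 171.79

Technical coefficients a_ij = z_ij / X_j:
  a_11 = 0/220 = 0.00, a_21 = 44/220 = 0.20, a_31 = 33/220 = 0.15, a_41 = 77/220 = 0.35
  a_12 = 35/350 = 0.10, a_22 = 35/350 = 0.10, a_32 = 87.5/350 = 0.25, a_42 = 105/350 = 0.30
  a_13 = 45/180 = 0.25, a_23 = 54/180 = 0.30, a_33 = 9/180 = 0.05, a_43 = 9/180 = 0.05
  a_14 = 75/300 = 0.25, a_24 = 90/300 = 0.30, a_34 = 45/300 = 0.15, a_44 = 30/300 = 0.10
I − A =
  [   1.00    -0.10    -0.25    -0.25]
  [  -0.20     0.90    -0.30    -0.30]
  [  -0.15    -0.25     0.95    -0.15]
  [  -0.35    -0.30    -0.05     0.90]
Compute the cofactors C_ij = (−1)^(i+j)·(3×3 minor ij) of I−A; the adjugate is their transpose:
adj(I−A) = Cᵀ =
  [ 0.592500   0.226625   0.242250   0.280500]
  [ 0.327750   0.715625   0.332500   0.385000]
  [ 0.235500   0.278125   0.597750   0.257750]
  [ 0.352750   0.342125   0.238250   0.710250]
det(I−A) = Σ_j (I−A)_1j·C_1j = (1.00)(0.592500) + (-0.10)(0.327750) + (-0.25)(0.235500) + (-0.25)(0.352750) = 0.4126625
(I − A)⁻¹ = adj(I−A) / det(I−A) ≈
  [   1.4358     0.5492     0.5870     0.6797]
  [   0.7942     1.7342     0.8057     0.9330]
  [   0.5707     0.6740     1.4485     0.6246]
  [   0.8548     0.8291     0.5773     1.7211]
x = (I − A)⁻¹ d = adj(I−A)·d / det(I−A), with det(I−A) = 0.4126625:
  x_1 = (0.592500·10 + 0.226625·45 + 0.242250·70 + 0.280500·55) / 0.4126625 = 48.508125 / 0.4126625 ≈ 117.55
  x_2 = (0.327750·10 + 0.715625·45 + 0.332500·70 + 0.385000·55) / 0.4126625 = 79.930625 / 0.4126625 ≈ 193.69
  x_3 = (0.235500·10 + 0.278125·45 + 0.597750·70 + 0.257750·55) / 0.4126625 = 70.889375 / 0.4126625 ≈ 171.79
  x_4 = (0.352750·10 + 0.342125·45 + 0.238250·70 + 0.710250·55) / 0.4126625 = 74.664375 / 0.4126625 ≈ 180.93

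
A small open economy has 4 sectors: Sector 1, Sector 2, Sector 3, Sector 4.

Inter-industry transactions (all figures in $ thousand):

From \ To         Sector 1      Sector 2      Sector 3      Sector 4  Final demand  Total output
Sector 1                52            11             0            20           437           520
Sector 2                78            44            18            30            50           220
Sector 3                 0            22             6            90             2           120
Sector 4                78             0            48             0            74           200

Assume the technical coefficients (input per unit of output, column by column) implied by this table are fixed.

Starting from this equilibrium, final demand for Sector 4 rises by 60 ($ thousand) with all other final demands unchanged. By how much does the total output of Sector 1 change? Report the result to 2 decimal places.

Δx_1 = 9.88

Technical coefficients a_ij = z_ij / X_j:
  a_11 = 52/520 = 0.10, a_21 = 78/520 = 0.15, a_31 = 0/520 = 0.00, a_41 = 78/520 = 0.15
  a_12 = 11/220 = 0.05, a_22 = 44/220 = 0.20, a_32 = 22/220 = 0.10, a_42 = 0/220 = 0.00
  a_13 = 0/120 = 0.00, a_23 = 18/120 = 0.15, a_33 = 6/120 = 0.05, a_43 = 48/120 = 0.40
  a_14 = 20/200 = 0.10, a_24 = 30/200 = 0.15, a_34 = 90/200 = 0.45, a_44 = 0/200 = 0.00
I − A =
  [   0.90    -0.05     0.00    -0.10]
  [  -0.15     0.80    -0.15    -0.15]
  [   0.00    -0.10     0.95    -0.45]
  [  -0.15     0.00    -0.40     1.00]
Compute the cofactors C_ij = (−1)^(i+j)·(3×3 minor ij) of I−A; the adjugate is their transpose:
adj(I−A) = Cᵀ =
  [ 0.595000   0.042500   0.042500   0.085000]
  [ 0.147000   0.678750   0.192750   0.203250]
  [ 0.071250   0.091875   0.699375   0.335625]
  [ 0.117750   0.043125   0.286125   0.663375]
det(I−A) = Σ_j (I−A)_1j·C_1j = (0.90)(0.595000) + (-0.05)(0.147000) + (0.00)(0.071250) + (-0.10)(0.117750) = 0.516375
(I − A)⁻¹ = adj(I−A) / det(I−A) ≈
  [   1.1523     0.0823     0.0823     0.1646]
  [   0.2847     1.3145     0.3733     0.3936]
  [   0.1380     0.1779     1.3544     0.6500]
  [   0.2280     0.0835     0.5541     1.2847]
Δx = (I − A)⁻¹ Δd with Δd having +60 in the Sector 4 component and 0 elsewhere.
So Δx_1 = L_14 · (+60), where L_14 = adj(I−A)_14 / det(I−A) = 0.085000 / 0.516375.
Δx_1 = 0.085000 × (+60) / 0.516375 = 5.10 / 0.516375 ≈ 9.88.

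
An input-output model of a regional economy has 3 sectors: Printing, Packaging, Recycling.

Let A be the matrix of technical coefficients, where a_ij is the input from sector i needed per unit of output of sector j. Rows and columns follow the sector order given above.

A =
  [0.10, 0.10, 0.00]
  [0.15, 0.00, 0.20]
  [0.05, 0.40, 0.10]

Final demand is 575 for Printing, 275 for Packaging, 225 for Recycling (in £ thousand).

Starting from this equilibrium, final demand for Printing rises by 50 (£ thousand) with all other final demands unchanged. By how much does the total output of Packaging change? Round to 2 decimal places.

Δx_2 = 10.02

I − A =
  [   0.90    -0.10     0.00]
  [  -0.15     1.00    -0.20]
  [  -0.05    -0.40     0.90]
Cofactors of I−A, C_ij = (−1)^(i+j)·(minor ij) (rows/columns in the sector order above):
  C_11 = (1.00)(0.90) − (-0.20)(-0.40) = 0.8200
  C_12 = −[(-0.15)(0.90) − (-0.20)(-0.05)] = 0.1450
  C_13 = (-0.15)(-0.40) − (1.00)(-0.05) = 0.1100
  C_21 = −[(-0.10)(0.90) − (0.00)(-0.40)] = 0.0900
  C_22 = (0.90)(0.90) − (0.00)(-0.05) = 0.8100
  C_23 = −[(0.90)(-0.40) − (-0.10)(-0.05)] = 0.3650
  C_31 = (-0.10)(-0.20) − (0.00)(1.00) = 0.0200
  C_32 = −[(0.90)(-0.20) − (0.00)(-0.15)] = 0.1800
  C_33 = (0.90)(1.00) − (-0.10)(-0.15) = 0.8850
det(I−A) = Σ_j (I−A)_1j·C_1j = (0.90)(0.8200) + (-0.10)(0.1450) + (0.00)(0.1100) = 0.7235
adj(I−A) = Cᵀ =
  [ 0.8200   0.0900   0.0200]
  [ 0.1450   0.8100   0.1800]
  [ 0.1100   0.3650   0.8850]
(I − A)⁻¹ = adj(I−A) / det(I−A) ≈
  [   1.1334     0.1244     0.0276]
  [   0.2004     1.1196     0.2488]
  [   0.1520     0.5045     1.2232]
Δx = (I − A)⁻¹ Δd with Δd having +50 in the Printing component and 0 elsewhere.
So Δx_2 = L_21 · (+50), where L_21 = adj(I−A)_21 / det(I−A) = 0.1450 / 0.7235.
Δx_2 = 0.1450 × (+50) / 0.7235 = 7.25 / 0.7235 ≈ 10.02.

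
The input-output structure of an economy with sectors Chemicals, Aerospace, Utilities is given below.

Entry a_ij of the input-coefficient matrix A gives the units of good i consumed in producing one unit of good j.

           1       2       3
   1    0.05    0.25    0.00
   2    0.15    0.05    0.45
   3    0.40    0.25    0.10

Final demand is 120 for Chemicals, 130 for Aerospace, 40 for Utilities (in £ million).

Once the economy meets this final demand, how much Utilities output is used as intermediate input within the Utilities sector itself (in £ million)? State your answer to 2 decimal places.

I − A =
  [   0.95    -0.25     0.00]
  [  -0.15     0.95    -0.45]
  [  -0.40    -0.25     0.90]
Cofactors of I−A, C_ij = (−1)^(i+j)·(minor ij) (rows/columns in the sector order above):
  C_11 = (0.95)(0.90) − (-0.45)(-0.25) = 0.7425
  C_12 = −[(-0.15)(0.90) − (-0.45)(-0.40)] = 0.3150
  C_13 = (-0.15)(-0.25) − (0.95)(-0.40) = 0.4175
  C_21 = −[(-0.25)(0.90) − (0.00)(-0.25)] = 0.2250
  C_22 = (0.95)(0.90) − (0.00)(-0.40) = 0.8550
  C_23 = −[(0.95)(-0.25) − (-0.25)(-0.40)] = 0.3375
  C_31 = (-0.25)(-0.45) − (0.00)(0.95) = 0.1125
  C_32 = −[(0.95)(-0.45) − (0.00)(-0.15)] = 0.4275
  C_33 = (0.95)(0.95) − (-0.25)(-0.15) = 0.8650
det(I−A) = Σ_j (I−A)_1j·C_1j = (0.95)(0.7425) + (-0.25)(0.3150) + (0.00)(0.4175) = 0.626625
adj(I−A) = Cᵀ =
  [ 0.7425   0.2250   0.1125]
  [ 0.3150   0.8550   0.4275]
  [ 0.4175   0.3375   0.8650]
(I − A)⁻¹ = adj(I−A) / det(I−A) ≈
  [   1.1849     0.3591     0.1795]
  [   0.5027     1.3645     0.6822]
  [   0.6663     0.5386     1.3804]
First solve x = (I − A)⁻¹ d = adj(I−A)·d / det(I−A); in particular x_3 = (0.4175·120 + 0.3375·130 + 0.8650·40) / 0.626625 = 128.575 / 0.626625 ≈ 205.1865.
Intermediate flow from 3 to 3: z_33 = a_33 · x_3 = 0.10 × 128.575 / 0.626625 = 12.8575 / 0.626625 ≈ 20.52.

z_33 = 20.52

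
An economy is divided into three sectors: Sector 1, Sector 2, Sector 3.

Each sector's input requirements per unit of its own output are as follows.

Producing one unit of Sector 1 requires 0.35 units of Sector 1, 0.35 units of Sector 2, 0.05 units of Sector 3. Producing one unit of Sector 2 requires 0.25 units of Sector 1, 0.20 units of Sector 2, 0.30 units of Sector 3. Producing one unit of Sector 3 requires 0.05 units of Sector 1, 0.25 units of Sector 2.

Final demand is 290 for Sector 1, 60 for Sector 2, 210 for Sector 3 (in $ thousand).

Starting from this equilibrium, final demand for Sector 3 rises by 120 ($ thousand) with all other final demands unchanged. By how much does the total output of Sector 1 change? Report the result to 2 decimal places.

Δx_1 = 32.94

I − A =
  [   0.65    -0.25    -0.05]
  [  -0.35     0.80    -0.25]
  [  -0.05    -0.30     1.00]
Cofactors of I−A, C_ij = (−1)^(i+j)·(minor ij) (rows/columns in the sector order above):
  C_11 = (0.80)(1.00) − (-0.25)(-0.30) = 0.7250
  C_12 = −[(-0.35)(1.00) − (-0.25)(-0.05)] = 0.3625
  C_13 = (-0.35)(-0.30) − (0.80)(-0.05) = 0.1450
  C_21 = −[(-0.25)(1.00) − (-0.05)(-0.30)] = 0.2650
  C_22 = (0.65)(1.00) − (-0.05)(-0.05) = 0.6475
  C_23 = −[(0.65)(-0.30) − (-0.25)(-0.05)] = 0.2075
  C_31 = (-0.25)(-0.25) − (-0.05)(0.80) = 0.1025
  C_32 = −[(0.65)(-0.25) − (-0.05)(-0.35)] = 0.1800
  C_33 = (0.65)(0.80) − (-0.25)(-0.35) = 0.4325
det(I−A) = Σ_j (I−A)_1j·C_1j = (0.65)(0.7250) + (-0.25)(0.3625) + (-0.05)(0.1450) = 0.373375
adj(I−A) = Cᵀ =
  [ 0.7250   0.2650   0.1025]
  [ 0.3625   0.6475   0.1800]
  [ 0.1450   0.2075   0.4325]
(I − A)⁻¹ = adj(I−A) / det(I−A) ≈
  [   1.9417     0.7097     0.2745]
  [   0.9709     1.7342     0.4821]
  [   0.3883     0.5557     1.1584]
Δx = (I − A)⁻¹ Δd with Δd having +120 in the Sector 3 component and 0 elsewhere.
So Δx_1 = L_13 · (+120), where L_13 = adj(I−A)_13 / det(I−A) = 0.1025 / 0.373375.
Δx_1 = 0.1025 × (+120) / 0.373375 = 12.30 / 0.373375 ≈ 32.94.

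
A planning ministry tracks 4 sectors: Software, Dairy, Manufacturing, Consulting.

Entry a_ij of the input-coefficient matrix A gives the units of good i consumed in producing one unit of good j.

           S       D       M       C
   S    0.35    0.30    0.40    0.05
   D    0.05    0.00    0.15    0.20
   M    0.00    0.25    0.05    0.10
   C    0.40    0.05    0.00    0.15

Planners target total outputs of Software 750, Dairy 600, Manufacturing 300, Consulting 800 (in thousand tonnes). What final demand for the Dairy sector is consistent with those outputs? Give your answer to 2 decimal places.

d_D = 357.50

I − A =
  [   0.65    -0.30    -0.40    -0.05]
  [  -0.05     1.00    -0.15    -0.20]
  [   0.00    -0.25     0.95    -0.10]
  [  -0.40    -0.05     0.00     0.85]
d = (I − A) x:
  d_S = (+0.65)·750 + (-0.30)·600 + (-0.40)·300 + (-0.05)·800 = 147.50
  d_D = (-0.05)·750 + (+1.00)·600 + (-0.15)·300 + (-0.20)·800 = 357.50
  d_M = (+0.00)·750 + (-0.25)·600 + (+0.95)·300 + (-0.10)·800 = 55.00
  d_C = (-0.40)·750 + (-0.05)·600 + (+0.00)·300 + (+0.85)·800 = 350.00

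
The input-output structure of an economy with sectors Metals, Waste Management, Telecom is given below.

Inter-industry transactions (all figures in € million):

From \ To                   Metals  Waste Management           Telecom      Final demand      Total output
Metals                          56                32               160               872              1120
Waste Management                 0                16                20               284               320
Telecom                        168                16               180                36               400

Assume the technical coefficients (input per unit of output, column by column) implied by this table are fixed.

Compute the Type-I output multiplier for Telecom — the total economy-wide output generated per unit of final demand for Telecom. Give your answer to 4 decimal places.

m_T = 3.0602

Technical coefficients a_ij = z_ij / X_j:
  a_MM = 56/1120 = 0.05, a_WM = 0/1120 = 0.00, a_TM = 168/1120 = 0.15
  a_MW = 32/320 = 0.10, a_WW = 16/320 = 0.05, a_TW = 16/320 = 0.05
  a_MT = 160/400 = 0.40, a_WT = 20/400 = 0.05, a_TT = 180/400 = 0.45
I − A =
  [   0.95    -0.10    -0.40]
  [   0.00     0.95    -0.05]
  [  -0.15    -0.05     0.55]
Cofactors of I−A, C_ij = (−1)^(i+j)·(minor ij) (rows/columns in the sector order above):
  C_11 = (0.95)(0.55) − (-0.05)(-0.05) = 0.5200
  C_12 = −[(0.00)(0.55) − (-0.05)(-0.15)] = 0.0075
  C_13 = (0.00)(-0.05) − (0.95)(-0.15) = 0.1425
  C_21 = −[(-0.10)(0.55) − (-0.40)(-0.05)] = 0.0750
  C_22 = (0.95)(0.55) − (-0.40)(-0.15) = 0.4625
  C_23 = −[(0.95)(-0.05) − (-0.10)(-0.15)] = 0.0625
  C_31 = (-0.10)(-0.05) − (-0.40)(0.95) = 0.3850
  C_32 = −[(0.95)(-0.05) − (-0.40)(0.00)] = 0.0475
  C_33 = (0.95)(0.95) − (-0.10)(0.00) = 0.9025
det(I−A) = Σ_j (I−A)_1j·C_1j = (0.95)(0.5200) + (-0.10)(0.0075) + (-0.40)(0.1425) = 0.43625
adj(I−A) = Cᵀ =
  [ 0.5200   0.0750   0.3850]
  [ 0.0075   0.4625   0.0475]
  [ 0.1425   0.0625   0.9025]
(I − A)⁻¹ = adj(I−A) / det(I−A) ≈
  [   1.19198     0.17192     0.88252]
  [   0.01719     1.06017     0.10888]
  [   0.32665     0.14327     2.06877]
The output multiplier for sector j is the column-j sum of the Leontief inverse (I − A)⁻¹ = adj(I−A) / det(I−A).
Column T of adj(I−A): (0.3850, 0.0475, 0.9025); det(I−A) = 0.43625.
m_T = (0.3850 + 0.0475 + 0.9025) / 0.43625 = 1.335 / 0.43625 ≈ 3.0602.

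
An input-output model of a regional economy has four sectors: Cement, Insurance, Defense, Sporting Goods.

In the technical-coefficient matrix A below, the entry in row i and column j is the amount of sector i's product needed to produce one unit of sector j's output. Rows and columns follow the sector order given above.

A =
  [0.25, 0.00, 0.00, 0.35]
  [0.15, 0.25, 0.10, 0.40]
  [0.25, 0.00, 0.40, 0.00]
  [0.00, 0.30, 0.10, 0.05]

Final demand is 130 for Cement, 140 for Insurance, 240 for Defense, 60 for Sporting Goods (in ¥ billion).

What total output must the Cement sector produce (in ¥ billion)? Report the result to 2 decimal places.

x_1 = 295.60

I − A =
  [   0.75     0.00     0.00    -0.35]
  [  -0.15     0.75    -0.10    -0.40]
  [  -0.25     0.00     0.60     0.00]
  [   0.00    -0.30    -0.10     0.95]
Compute the cofactors C_ij = (−1)^(i+j)·(3×3 minor ij) of I−A; the adjugate is their transpose:
adj(I−A) = Cᵀ =
  [ 0.355500   0.063000   0.036750   0.157500]
  [ 0.119250   0.418750   0.106500   0.220250]
  [ 0.148125   0.026250   0.428625   0.065625]
  [ 0.053250   0.135000   0.078750   0.337500]
det(I−A) = Σ_j (I−A)_1j·C_1j = (0.75)(0.355500) + (0.00)(0.119250) + (0.00)(0.148125) + (-0.35)(0.053250) = 0.2479875
(I − A)⁻¹ = adj(I−A) / det(I−A) ≈
  [   1.4335     0.2540     0.1482     0.6351]
  [   0.4809     1.6886     0.4295     0.8881]
  [   0.5973     0.1059     1.7284     0.2646]
  [   0.2147     0.5444     0.3176     1.3610]
x = (I − A)⁻¹ d = adj(I−A)·d / det(I−A), with det(I−A) = 0.2479875:
  x_1 = (0.355500·130 + 0.063000·140 + 0.036750·240 + 0.157500·60) / 0.2479875 = 73.305 / 0.2479875 ≈ 295.60
  x_2 = (0.119250·130 + 0.418750·140 + 0.106500·240 + 0.220250·60) / 0.2479875 = 112.9025 / 0.2479875 ≈ 455.27
  x_3 = (0.148125·130 + 0.026250·140 + 0.428625·240 + 0.065625·60) / 0.2479875 = 129.73875 / 0.2479875 ≈ 523.17
  x_4 = (0.053250·130 + 0.135000·140 + 0.078750·240 + 0.337500·60) / 0.2479875 = 64.9725 / 0.2479875 ≈ 262.00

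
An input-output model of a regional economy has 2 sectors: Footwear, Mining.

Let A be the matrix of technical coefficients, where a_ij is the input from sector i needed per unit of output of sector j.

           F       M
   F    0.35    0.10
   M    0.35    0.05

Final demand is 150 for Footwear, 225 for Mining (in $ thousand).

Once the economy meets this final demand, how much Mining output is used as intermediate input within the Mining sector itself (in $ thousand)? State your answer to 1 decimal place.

z_MM = 17.1

I − A =
  [   0.65    -0.10]
  [  -0.35     0.95]
det(I−A) = (0.65)(0.95) − (-0.10)(-0.35) = 0.5825
adj(I−A) = [[0.95, 0.10], [0.35, 0.65]]
(I − A)⁻¹ = adj(I−A) / det(I−A) ≈
  [   1.6309     0.1717]
  [   0.6009     1.1159]
First solve x = (I − A)⁻¹ d = adj(I−A)·d / det(I−A); in particular x_M = (0.35·150 + 0.65·225) / 0.5825 = 198.75 / 0.5825 ≈ 341.202.
Intermediate flow from M to M: z_MM = a_MM · x_M = 0.05 × 198.75 / 0.5825 = 9.9375 / 0.5825 ≈ 17.1.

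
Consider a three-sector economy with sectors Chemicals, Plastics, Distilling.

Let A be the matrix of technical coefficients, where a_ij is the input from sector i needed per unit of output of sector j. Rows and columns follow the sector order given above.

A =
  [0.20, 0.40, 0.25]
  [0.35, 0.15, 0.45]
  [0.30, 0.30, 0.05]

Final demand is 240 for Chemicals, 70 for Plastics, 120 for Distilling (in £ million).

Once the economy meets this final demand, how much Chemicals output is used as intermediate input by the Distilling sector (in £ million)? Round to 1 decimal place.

I − A =
  [   0.80    -0.40    -0.25]
  [  -0.35     0.85    -0.45]
  [  -0.30    -0.30     0.95]
Cofactors of I−A, C_ij = (−1)^(i+j)·(minor ij) (rows/columns in the sector order above):
  C_11 = (0.85)(0.95) − (-0.45)(-0.30) = 0.6725
  C_12 = −[(-0.35)(0.95) − (-0.45)(-0.30)] = 0.4675
  C_13 = (-0.35)(-0.30) − (0.85)(-0.30) = 0.3600
  C_21 = −[(-0.40)(0.95) − (-0.25)(-0.30)] = 0.4550
  C_22 = (0.80)(0.95) − (-0.25)(-0.30) = 0.6850
  C_23 = −[(0.80)(-0.30) − (-0.40)(-0.30)] = 0.3600
  C_31 = (-0.40)(-0.45) − (-0.25)(0.85) = 0.3925
  C_32 = −[(0.80)(-0.45) − (-0.25)(-0.35)] = 0.4475
  C_33 = (0.80)(0.85) − (-0.40)(-0.35) = 0.5400
det(I−A) = Σ_j (I−A)_1j·C_1j = (0.80)(0.6725) + (-0.40)(0.4675) + (-0.25)(0.3600) = 0.2610
adj(I−A) = Cᵀ =
  [ 0.6725   0.4550   0.3925]
  [ 0.4675   0.6850   0.4475]
  [ 0.3600   0.3600   0.5400]
(I − A)⁻¹ = adj(I−A) / det(I−A) ≈
  [   2.5766     1.7433     1.5038]
  [   1.7912     2.6245     1.7146]
  [   1.3793     1.3793     2.0690]
First solve x = (I − A)⁻¹ d = adj(I−A)·d / det(I−A); in particular x_D = (0.3600·240 + 0.3600·70 + 0.5400·120) / 0.2610 = 176.40 / 0.2610 ≈ 675.862.
Intermediate flow from C to D: z_CD = a_CD · x_D = 0.25 × 176.40 / 0.2610 = 44.10 / 0.2610 ≈ 169.0.

z_CD = 169.0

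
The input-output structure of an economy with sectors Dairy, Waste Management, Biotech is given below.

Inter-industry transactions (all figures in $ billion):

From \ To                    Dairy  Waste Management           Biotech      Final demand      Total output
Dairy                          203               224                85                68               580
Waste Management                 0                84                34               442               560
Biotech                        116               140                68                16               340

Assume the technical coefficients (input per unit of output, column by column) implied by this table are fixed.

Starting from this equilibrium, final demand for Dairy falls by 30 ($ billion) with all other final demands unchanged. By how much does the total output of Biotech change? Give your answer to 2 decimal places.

Technical coefficients a_ij = z_ij / X_j:
  a_11 = 203/580 = 0.35, a_21 = 0/580 = 0.00, a_31 = 116/580 = 0.20
  a_12 = 224/560 = 0.40, a_22 = 84/560 = 0.15, a_32 = 140/560 = 0.25
  a_13 = 85/340 = 0.25, a_23 = 34/340 = 0.10, a_33 = 68/340 = 0.20
I − A =
  [   0.65    -0.40    -0.25]
  [   0.00     0.85    -0.10]
  [  -0.20    -0.25     0.80]
Cofactors of I−A, C_ij = (−1)^(i+j)·(minor ij) (rows/columns in the sector order above):
  C_11 = (0.85)(0.80) − (-0.10)(-0.25) = 0.6550
  C_12 = −[(0.00)(0.80) − (-0.10)(-0.20)] = 0.0200
  C_13 = (0.00)(-0.25) − (0.85)(-0.20) = 0.1700
  C_21 = −[(-0.40)(0.80) − (-0.25)(-0.25)] = 0.3825
  C_22 = (0.65)(0.80) − (-0.25)(-0.20) = 0.4700
  C_23 = −[(0.65)(-0.25) − (-0.40)(-0.20)] = 0.2425
  C_31 = (-0.40)(-0.10) − (-0.25)(0.85) = 0.2525
  C_32 = −[(0.65)(-0.10) − (-0.25)(0.00)] = 0.0650
  C_33 = (0.65)(0.85) − (-0.40)(0.00) = 0.5525
det(I−A) = Σ_j (I−A)_1j·C_1j = (0.65)(0.6550) + (-0.40)(0.0200) + (-0.25)(0.1700) = 0.37525
adj(I−A) = Cᵀ =
  [ 0.6550   0.3825   0.2525]
  [ 0.0200   0.4700   0.0650]
  [ 0.1700   0.2425   0.5525]
(I − A)⁻¹ = adj(I−A) / det(I−A) ≈
  [   1.7455     1.0193     0.6729]
  [   0.0533     1.2525     0.1732]
  [   0.4530     0.6462     1.4724]
Δx = (I − A)⁻¹ Δd with Δd having -30 in the Dairy component and 0 elsewhere.
So Δx_3 = L_31 · (-30), where L_31 = adj(I−A)_31 / det(I−A) = 0.1700 / 0.37525.
Δx_3 = 0.1700 × (-30) / 0.37525 = -5.10 / 0.37525 ≈ -13.59.

Δx_3 = -13.59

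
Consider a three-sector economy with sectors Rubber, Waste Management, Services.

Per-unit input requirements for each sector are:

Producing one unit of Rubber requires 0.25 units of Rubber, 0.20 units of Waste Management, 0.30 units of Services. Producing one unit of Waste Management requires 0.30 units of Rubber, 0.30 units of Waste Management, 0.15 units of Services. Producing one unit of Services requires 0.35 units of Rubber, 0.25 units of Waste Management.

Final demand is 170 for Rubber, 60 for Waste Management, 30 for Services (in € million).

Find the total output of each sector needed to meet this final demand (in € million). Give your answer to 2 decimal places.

I − A =
  [   0.75    -0.30    -0.35]
  [  -0.20     0.70    -0.25]
  [  -0.30    -0.15     1.00]
Cofactors of I−A, C_ij = (−1)^(i+j)·(minor ij) (rows/columns in the sector order above):
  C_11 = (0.70)(1.00) − (-0.25)(-0.15) = 0.6625
  C_12 = −[(-0.20)(1.00) − (-0.25)(-0.30)] = 0.2750
  C_13 = (-0.20)(-0.15) − (0.70)(-0.30) = 0.2400
  C_21 = −[(-0.30)(1.00) − (-0.35)(-0.15)] = 0.3525
  C_22 = (0.75)(1.00) − (-0.35)(-0.30) = 0.6450
  C_23 = −[(0.75)(-0.15) − (-0.30)(-0.30)] = 0.2025
  C_31 = (-0.30)(-0.25) − (-0.35)(0.70) = 0.3200
  C_32 = −[(0.75)(-0.25) − (-0.35)(-0.20)] = 0.2575
  C_33 = (0.75)(0.70) − (-0.30)(-0.20) = 0.4650
det(I−A) = Σ_j (I−A)_1j·C_1j = (0.75)(0.6625) + (-0.30)(0.2750) + (-0.35)(0.2400) = 0.330375
adj(I−A) = Cᵀ =
  [ 0.6625   0.3525   0.3200]
  [ 0.2750   0.6450   0.2575]
  [ 0.2400   0.2025   0.4650]
(I − A)⁻¹ = adj(I−A) / det(I−A) ≈
  [   2.0053     1.0670     0.9686]
  [   0.8324     1.9523     0.7794]
  [   0.7264     0.6129     1.4075]
x = (I − A)⁻¹ d = adj(I−A)·d / det(I−A), with det(I−A) = 0.330375:
  x_1 = (0.6625·170 + 0.3525·60 + 0.3200·30) / 0.330375 = 143.375 / 0.330375 ≈ 433.98
  x_2 = (0.2750·170 + 0.6450·60 + 0.2575·30) / 0.330375 = 93.175 / 0.330375 ≈ 282.03
  x_3 = (0.2400·170 + 0.2025·60 + 0.4650·30) / 0.330375 = 66.90 / 0.330375 ≈ 202.50

x_1 = 433.98, x_2 = 282.03, x_3 = 202.50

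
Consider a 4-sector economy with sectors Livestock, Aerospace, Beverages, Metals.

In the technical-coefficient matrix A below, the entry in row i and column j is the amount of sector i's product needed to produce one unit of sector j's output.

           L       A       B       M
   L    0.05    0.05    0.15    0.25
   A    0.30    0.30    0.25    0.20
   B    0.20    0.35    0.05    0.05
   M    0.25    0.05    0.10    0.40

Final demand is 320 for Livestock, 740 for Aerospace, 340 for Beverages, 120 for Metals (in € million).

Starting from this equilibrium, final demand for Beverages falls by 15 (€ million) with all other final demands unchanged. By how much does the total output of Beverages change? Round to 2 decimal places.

I − A =
  [   0.95    -0.05    -0.15    -0.25]
  [  -0.30     0.70    -0.25    -0.20]
  [  -0.20    -0.35     0.95    -0.05]
  [  -0.25    -0.05    -0.10     0.60]
Compute the cofactors C_ij = (−1)^(i+j)·(3×3 minor ij) of I−A; the adjugate is their transpose:
adj(I−A) = Cᵀ =
  [ 0.325875   0.080750   0.090625   0.170250]
  [ 0.254125   0.452500   0.187875   0.272375]
  [ 0.172000   0.189125   0.330500   0.162250]
  [ 0.185625   0.102875   0.108500   0.495125]
det(I−A) = Σ_j (I−A)_1j·C_1j = (0.95)(0.325875) + (-0.05)(0.254125) + (-0.15)(0.172000) + (-0.25)(0.185625) = 0.22466875
(I − A)⁻¹ = adj(I−A) / det(I−A) ≈
  [   1.4505     0.3594     0.4034     0.7578]
  [   1.1311     2.0141     0.8362     1.2123]
  [   0.7656     0.8418     1.4711     0.7222]
  [   0.8262     0.4579     0.4829     2.2038]
Δx = (I − A)⁻¹ Δd with Δd having -15 in the Beverages component and 0 elsewhere.
So Δx_B = L_BB · (-15), where L_BB = adj(I−A)_BB / det(I−A) = 0.330500 / 0.22466875.
Δx_B = 0.330500 × (-15) / 0.22466875 = -4.9575 / 0.22466875 ≈ -22.07.

Δx_B = -22.07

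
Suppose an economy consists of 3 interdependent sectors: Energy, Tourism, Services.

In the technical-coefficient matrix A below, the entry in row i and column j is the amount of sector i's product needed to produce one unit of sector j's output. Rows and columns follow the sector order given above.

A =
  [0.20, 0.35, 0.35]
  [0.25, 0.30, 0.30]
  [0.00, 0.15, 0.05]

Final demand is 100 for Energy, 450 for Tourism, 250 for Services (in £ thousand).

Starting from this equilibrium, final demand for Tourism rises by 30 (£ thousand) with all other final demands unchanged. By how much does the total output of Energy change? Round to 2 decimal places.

Δx_1 = 28.89

I − A =
  [   0.80    -0.35    -0.35]
  [  -0.25     0.70    -0.30]
  [   0.00    -0.15     0.95]
Cofactors of I−A, C_ij = (−1)^(i+j)·(minor ij) (rows/columns in the sector order above):
  C_11 = (0.70)(0.95) − (-0.30)(-0.15) = 0.6200
  C_12 = −[(-0.25)(0.95) − (-0.30)(0.00)] = 0.2375
  C_13 = (-0.25)(-0.15) − (0.70)(0.00) = 0.0375
  C_21 = −[(-0.35)(0.95) − (-0.35)(-0.15)] = 0.3850
  C_22 = (0.80)(0.95) − (-0.35)(0.00) = 0.7600
  C_23 = −[(0.80)(-0.15) − (-0.35)(0.00)] = 0.1200
  C_31 = (-0.35)(-0.30) − (-0.35)(0.70) = 0.3500
  C_32 = −[(0.80)(-0.30) − (-0.35)(-0.25)] = 0.3275
  C_33 = (0.80)(0.70) − (-0.35)(-0.25) = 0.4725
det(I−A) = Σ_j (I−A)_1j·C_1j = (0.80)(0.6200) + (-0.35)(0.2375) + (-0.35)(0.0375) = 0.39975
adj(I−A) = Cᵀ =
  [ 0.6200   0.3850   0.3500]
  [ 0.2375   0.7600   0.3275]
  [ 0.0375   0.1200   0.4725]
(I − A)⁻¹ = adj(I−A) / det(I−A) ≈
  [   1.5510     0.9631     0.8755]
  [   0.5941     1.9012     0.8193]
  [   0.0938     0.3002     1.1820]
Δx = (I − A)⁻¹ Δd with Δd having +30 in the Tourism component and 0 elsewhere.
So Δx_1 = L_12 · (+30), where L_12 = adj(I−A)_12 / det(I−A) = 0.3850 / 0.39975.
Δx_1 = 0.3850 × (+30) / 0.39975 = 11.55 / 0.39975 ≈ 28.89.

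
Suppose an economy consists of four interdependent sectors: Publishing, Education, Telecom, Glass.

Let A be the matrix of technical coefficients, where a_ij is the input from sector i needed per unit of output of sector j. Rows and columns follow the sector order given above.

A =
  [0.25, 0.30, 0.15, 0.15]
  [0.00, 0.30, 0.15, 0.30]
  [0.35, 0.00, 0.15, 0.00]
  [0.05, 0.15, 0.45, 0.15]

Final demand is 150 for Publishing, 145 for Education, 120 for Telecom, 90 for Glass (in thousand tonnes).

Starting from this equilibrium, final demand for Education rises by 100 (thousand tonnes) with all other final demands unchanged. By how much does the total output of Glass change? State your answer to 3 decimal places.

Δx_G = 55.093

I − A =
  [   0.75    -0.30    -0.15    -0.15]
  [   0.00     0.70    -0.15    -0.30]
  [  -0.35     0.00     0.85     0.00]
  [  -0.05    -0.15    -0.45     0.85]
Compute the cofactors C_ij = (−1)^(i+j)·(3×3 minor ij) of I−A; the adjugate is their transpose:
adj(I−A) = Cᵀ =
  [ 0.467500   0.235875   0.211875   0.165750]
  [ 0.104625   0.467250   0.198000   0.183375]
  [ 0.192500   0.097125   0.402750   0.068250]
  [ 0.147875   0.147750   0.260625   0.393750]
det(I−A) = Σ_j (I−A)_1j·C_1j = (0.75)(0.467500) + (-0.30)(0.104625) + (-0.15)(0.192500) + (-0.15)(0.147875) = 0.26818125
(I − A)⁻¹ = adj(I−A) / det(I−A) ≈
  [   1.7432     0.8795     0.7900     0.6181]
  [   0.3901     1.7423     0.7383     0.6838]
  [   0.7178     0.3622     1.5018     0.2545]
  [   0.5514     0.5509     0.9718     1.4682]
Δx = (I − A)⁻¹ Δd with Δd having +100 in the Education component and 0 elsewhere.
So Δx_G = L_GE · (+100), where L_GE = adj(I−A)_GE / det(I−A) = 0.147750 / 0.26818125.
Δx_G = 0.147750 × (+100) / 0.26818125 = 14.775 / 0.26818125 ≈ 55.093.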